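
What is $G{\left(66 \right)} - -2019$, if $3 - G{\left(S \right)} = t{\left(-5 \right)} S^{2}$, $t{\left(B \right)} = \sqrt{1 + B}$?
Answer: $2022 - 8712 i \approx 2022.0 - 8712.0 i$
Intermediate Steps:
$G{\left(S \right)} = 3 - 2 i S^{2}$ ($G{\left(S \right)} = 3 - \sqrt{1 - 5} S^{2} = 3 - \sqrt{-4} S^{2} = 3 - 2 i S^{2}$)
$G{\left(66 \right)} - -2019 = \left(3 - 2 i 66^{2}\right) - -2019 = \left(3 - 2 i 4356\right) + 2019 = \left(3 - 8712 i\right) + 2019 = 2022 - 8712 i$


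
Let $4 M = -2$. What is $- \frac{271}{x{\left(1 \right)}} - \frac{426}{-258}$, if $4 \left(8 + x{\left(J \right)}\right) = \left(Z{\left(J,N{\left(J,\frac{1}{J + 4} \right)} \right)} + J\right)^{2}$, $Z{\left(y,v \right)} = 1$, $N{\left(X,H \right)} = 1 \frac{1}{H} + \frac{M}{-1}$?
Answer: $\frac{12150}{301} \approx 40.365$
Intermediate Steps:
$M = - \frac{1}{2}$ ($M = \frac{1}{4} \left(-2\right) = - \frac{1}{2} \approx -0.5$)
$N{\left(X,H \right)} = \frac{1}{2} + \frac{1}{H}$ ($N{\left(X,H \right)} = 1 \frac{1}{H} - \frac{1}{2 \left(-1\right)} = \frac{1}{H} - - \frac{1}{2} = \frac{1}{H} + \frac{1}{2} = \frac{1}{2} + \frac{1}{H}$)
$x{\left(J \right)} = -8 + \frac{\left(1 + J\right)^{2}}{4}$
$- \frac{271}{x{\left(1 \right)}} - \frac{426}{-258} = - \frac{271}{-8 + \frac{\left(1 + 1\right)^{2}}{4}} - \frac{426}{-258} = - \frac{271}{-8 + \frac{2^{2}}{4}} - - \frac{71}{43} = - \frac{271}{-8 + \frac{1}{4} \cdot 4} + \frac{71}{43} = - \frac{271}{-8 + 1} + \frac{71}{43} = - \frac{271}{-7} + \frac{71}{43} = \left(-271\right) \left(- \frac{1}{7}\right) + \frac{71}{43} = \frac{271}{7} + \frac{71}{43} = \frac{12150}{301}$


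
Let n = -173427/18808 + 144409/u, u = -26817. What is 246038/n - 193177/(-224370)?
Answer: -27841817744806790573/1652897067586470 ≈ -16844.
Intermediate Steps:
n = -7366836331/504374136 (n = -173427/18808 + 144409/(-26817) = -173427*1/18808 + 144409*(-1/26817) = -173427/18808 - 144409/26817 = -7366836331/504374136 ≈ -14.606)
246038/n - 193177/(-224370) = 246038/(-7366836331/504374136) - 193177/(-224370) = 246038*(-504374136/7366836331) - 193177*(-1/224370) = -124095203673168/7366836331 + 193177/224370 = -27841817744806790573/1652897067586470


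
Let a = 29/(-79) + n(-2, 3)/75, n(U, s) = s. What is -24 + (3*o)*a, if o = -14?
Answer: -20268/1975 ≈ -10.262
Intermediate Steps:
a = -646/1975 (a = 29/(-79) + 3/75 = 29*(-1/79) + 3*(1/75) = -29/79 + 1/25 = -646/1975 ≈ -0.32709)
-24 + (3*o)*a = -24 + (3*(-14))*(-646/1975) = -24 - 42*(-646/1975) = -24 + 27132/1975 = -20268/1975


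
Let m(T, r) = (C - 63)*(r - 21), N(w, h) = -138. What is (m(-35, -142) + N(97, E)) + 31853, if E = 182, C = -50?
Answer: 50134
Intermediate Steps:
m(T, r) = 2373 - 113*r (m(T, r) = (-50 - 63)*(r - 21) = -113*(-21 + r) = 2373 - 113*r)
(m(-35, -142) + N(97, E)) + 31853 = ((2373 - 113*(-142)) - 138) + 31853 = ((2373 + 16046) - 138) + 31853 = (18419 - 138) + 31853 = 18281 + 31853 = 50134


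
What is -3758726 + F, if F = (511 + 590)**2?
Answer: -2546525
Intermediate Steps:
F = 1212201 (F = 1101**2 = 1212201)
-3758726 + F = -3758726 + 1212201 = -2546525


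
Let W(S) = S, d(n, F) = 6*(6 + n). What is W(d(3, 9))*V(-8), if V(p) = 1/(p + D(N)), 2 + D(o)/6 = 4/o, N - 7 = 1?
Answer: -54/17 ≈ -3.1765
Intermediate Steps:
N = 8 (N = 7 + 1 = 8)
D(o) = -12 + 24/o (D(o) = -12 + 6*(4/o) = -12 + 24/o)
d(n, F) = 36 + 6*n
V(p) = 1/(-9 + p) (V(p) = 1/(p + (-12 + 24/8)) = 1/(p + (-12 + 24*(⅛))) = 1/(p + (-12 + 3)) = 1/(p - 9) = 1/(-9 + p))
W(d(3, 9))*V(-8) = (36 + 6*3)/(-9 - 8) = (36 + 18)/(-17) = 54*(-1/17) = -54/17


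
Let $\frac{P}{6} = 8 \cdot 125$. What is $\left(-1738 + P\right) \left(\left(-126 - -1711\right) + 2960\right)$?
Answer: $19370790$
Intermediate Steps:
$P = 6000$ ($P = 6 \cdot 8 \cdot 125 = 6 \cdot 1000 = 6000$)
$\left(-1738 + P\right) \left(\left(-126 - -1711\right) + 2960\right) = \left(-1738 + 6000\right) \left(\left(-126 - -1711\right) + 2960\right) = 4262 \left(\left(-126 + 1711\right) + 2960\right) = 4262 \left(1585 + 2960\right) = 4262 \cdot 4545 = 19370790$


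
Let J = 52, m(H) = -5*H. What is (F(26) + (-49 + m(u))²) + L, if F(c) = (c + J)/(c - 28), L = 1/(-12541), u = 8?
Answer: 98848161/12541 ≈ 7882.0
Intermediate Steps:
L = -1/12541 ≈ -7.9738e-5
F(c) = (52 + c)/(-28 + c) (F(c) = (c + 52)/(c - 28) = (52 + c)/(-28 + c))
(F(26) + (-49 + m(u))²) + L = ((52 + 26)/(-28 + 26) + (-49 - 5*8)²) - 1/12541 = (78/(-2) + (-49 - 40)²) - 1/12541 = (-½*78 + (-89)²) - 1/12541 = (-39 + 7921) - 1/12541 = 7882 - 1/12541 = 98848161/12541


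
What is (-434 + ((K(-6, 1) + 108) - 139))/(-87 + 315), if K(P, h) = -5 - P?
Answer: -116/57 ≈ -2.0351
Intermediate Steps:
(-434 + ((K(-6, 1) + 108) - 139))/(-87 + 315) = (-434 + (((-5 - 1*(-6)) + 108) - 139))/(-87 + 315) = (-434 + (((-5 + 6) + 108) - 139))/228 = (-434 + ((1 + 108) - 139))*(1/228) = (-434 + (109 - 139))*(1/228) = (-434 - 30)*(1/228) = -464*1/228 = -116/57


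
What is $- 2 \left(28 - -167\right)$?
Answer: $-390$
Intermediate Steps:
$- 2 \left(28 - -167\right) = - 2 \left(28 + 167\right) = \left(-2\right) 195 = -390$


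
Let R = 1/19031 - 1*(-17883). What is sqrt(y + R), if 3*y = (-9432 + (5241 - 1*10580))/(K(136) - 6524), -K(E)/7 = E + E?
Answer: 17*sqrt(73099672775268747)/34369986 ≈ 133.73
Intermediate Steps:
K(E) = -14*E (K(E) = -7*(E + E) = -14*E)
y = 14771/25284 (y = ((-9432 + (5241 - 1*10580))/(-14*136 - 6524))/3 = ((-9432 + (5241 - 10580))/(-1904 - 6524))/3 = ((-9432 - 5339)/(-8428))/3 = (-14771*(-1/8428))/3 = (1/3)*(14771/8428) = 14771/25284 ≈ 0.58420)
R = 340331374/19031 (R = 1/19031 + 17883 = 340331374/19031 ≈ 17883.)
sqrt(y + R) = sqrt(14771/25284 + 340331374/19031) = sqrt(8605219567117/481179804) = 17*sqrt(73099672775268747)/34369986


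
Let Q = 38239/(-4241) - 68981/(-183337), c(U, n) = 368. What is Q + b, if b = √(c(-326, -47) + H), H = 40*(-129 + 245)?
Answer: -610734102/70684747 + 4*√313 ≈ 62.127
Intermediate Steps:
H = 4640 (H = 40*116 = 4640)
Q = -610734102/70684747 (Q = 38239*(-1/4241) - 68981*(-1/183337) = -38239/4241 + 6271/16667 = -610734102/70684747 ≈ -8.6403)
b = 4*√313 (b = √(368 + 4640) = √5008 = 4*√313 ≈ 70.767)
Q + b = -610734102/70684747 + 4*√313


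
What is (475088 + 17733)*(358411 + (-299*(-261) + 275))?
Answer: 215227251225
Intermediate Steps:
(475088 + 17733)*(358411 + (-299*(-261) + 275)) = 492821*(358411 + (78039 + 275)) = 492821*(358411 + 78314) = 492821*436725 = 215227251225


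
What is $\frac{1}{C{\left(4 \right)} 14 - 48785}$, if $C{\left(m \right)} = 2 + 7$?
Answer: $- \frac{1}{48659} \approx -2.0551 \cdot 10^{-5}$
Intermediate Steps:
$C{\left(m \right)} = 9$
$\frac{1}{C{\left(4 \right)} 14 - 48785} = \frac{1}{9 \cdot 14 - 48785} = \frac{1}{126 - 48785} = \frac{1}{-48659} = - \frac{1}{48659}$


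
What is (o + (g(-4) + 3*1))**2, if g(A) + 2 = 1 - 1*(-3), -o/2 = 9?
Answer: 169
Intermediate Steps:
o = -18 (o = -2*9 = -18)
g(A) = 2 (g(A) = -2 + (1 - 1*(-3)) = -2 + (1 + 3) = -2 + 4 = 2)
(o + (g(-4) + 3*1))**2 = (-18 + (2 + 3*1))**2 = (-18 + (2 + 3))**2 = (-18 + 5)**2 = (-13)**2 = 169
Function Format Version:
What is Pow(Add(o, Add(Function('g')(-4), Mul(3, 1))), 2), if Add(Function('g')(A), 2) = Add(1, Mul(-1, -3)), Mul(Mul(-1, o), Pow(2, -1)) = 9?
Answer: 169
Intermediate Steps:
o = -18 (o = Mul(-2, 9) = -18)
Function('g')(A) = 2 (Function('g')(A) = Add(-2, Add(1, Mul(-1, -3))) = Add(-2, Add(1, 3)) = Add(-2, 4) = 2)
Pow(Add(o, Add(Function('g')(-4), Mul(3, 1))), 2) = Pow(Add(-18, Add(2, Mul(3, 1))), 2) = Pow(Add(-18, Add(2, 3)), 2) = Pow(Add(-18, 5), 2) = Pow(-13, 2) = 169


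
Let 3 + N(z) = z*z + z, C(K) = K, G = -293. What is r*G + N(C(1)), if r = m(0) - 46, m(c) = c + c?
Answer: 13477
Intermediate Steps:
m(c) = 2*c
r = -46 (r = 2*0 - 46 = 0 - 46 = -46)
N(z) = -3 + z + z² (N(z) = -3 + (z*z + z) = -3 + (z² + z) = -3 + (z + z²) = -3 + z + z²)
r*G + N(C(1)) = -46*(-293) + (-3 + 1 + 1²) = 13478 + (-3 + 1 + 1) = 13478 - 1 = 13477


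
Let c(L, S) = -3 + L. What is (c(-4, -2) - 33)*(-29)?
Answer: 1160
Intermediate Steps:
(c(-4, -2) - 33)*(-29) = ((-3 - 4) - 33)*(-29) = (-7 - 33)*(-29) = -40*(-29) = 1160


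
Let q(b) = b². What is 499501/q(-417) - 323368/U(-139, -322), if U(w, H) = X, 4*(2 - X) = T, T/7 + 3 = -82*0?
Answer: -224906067079/5042781 ≈ -44600.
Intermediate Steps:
T = -21 (T = -21 + 7*(-82*0) = -21 + 7*0 = -21 + 0 = -21)
X = 29/4 (X = 2 - ¼*(-21) = 2 + 21/4 = 29/4 ≈ 7.2500)
U(w, H) = 29/4
499501/q(-417) - 323368/U(-139, -322) = 499501/((-417)²) - 323368/29/4 = 499501/173889 - 323368*4/29 = 499501*(1/173889) - 1293472/29 = 499501/173889 - 1293472/29 = -224906067079/5042781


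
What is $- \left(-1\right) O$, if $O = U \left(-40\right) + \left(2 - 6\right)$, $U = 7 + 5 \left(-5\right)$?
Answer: $716$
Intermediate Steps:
$U = -18$ ($U = 7 - 25 = -18$)
$O = 716$ ($O = \left(-18\right) \left(-40\right) + \left(2 - 6\right) = 720 - 4 = 716$)
$- \left(-1\right) O = - \left(-1\right) 716 = \left(-1\right) \left(-716\right) = 716$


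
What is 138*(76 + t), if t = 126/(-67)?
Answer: 685308/67 ≈ 10228.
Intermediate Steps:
t = -126/67 (t = 126*(-1/67) = -126/67 ≈ -1.8806)
138*(76 + t) = 138*(76 - 126/67) = 138*(4966/67) = 685308/67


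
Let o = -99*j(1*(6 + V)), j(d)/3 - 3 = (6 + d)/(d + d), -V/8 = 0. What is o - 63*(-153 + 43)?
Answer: 5742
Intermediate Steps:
V = 0 (V = -8*0 = 0)
j(d) = 9 + 3*(6 + d)/(2*d) (j(d) = 9 + 3*((6 + d)/(d + d)) = 9 + 3*((6 + d)/((2*d))) = 9 + 3*((6 + d)*(1/(2*d))) = 9 + 3*((6 + d)/(2*d)) = 9 + 3*(6 + d)/(2*d))
o = -1188 (o = -99*(21/2 + 9/((1*(6 + 0)))) = -99*(21/2 + 9/((1*6))) = -99*(21/2 + 9/6) = -99*(21/2 + 9*(⅙)) = -99*(21/2 + 3/2) = -99*12 = -1188)
o - 63*(-153 + 43) = -1188 - 63*(-153 + 43) = -1188 - 63*(-110) = -1188 - 1*(-6930) = -1188 + 6930 = 5742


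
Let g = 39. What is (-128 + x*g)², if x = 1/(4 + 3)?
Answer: 734449/49 ≈ 14989.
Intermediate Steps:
x = ⅐ (x = 1/7 = ⅐ ≈ 0.14286)
(-128 + x*g)² = (-128 + (⅐)*39)² = (-128 + 39/7)² = (-857/7)² = 734449/49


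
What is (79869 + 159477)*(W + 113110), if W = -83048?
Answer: 7195219452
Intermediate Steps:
(79869 + 159477)*(W + 113110) = (79869 + 159477)*(-83048 + 113110) = 239346*30062 = 7195219452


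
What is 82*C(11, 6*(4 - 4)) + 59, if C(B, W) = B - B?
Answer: 59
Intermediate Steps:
C(B, W) = 0
82*C(11, 6*(4 - 4)) + 59 = 82*0 + 59 = 0 + 59 = 59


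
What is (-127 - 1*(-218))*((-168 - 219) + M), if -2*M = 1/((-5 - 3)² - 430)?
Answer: -25778753/732 ≈ -35217.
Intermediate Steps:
M = 1/732 (M = -1/(2*((-5 - 3)² - 430)) = -1/(2*((-8)² - 430)) = -1/(2*(64 - 430)) = -½/(-366) = -½*(-1/366) = 1/732 ≈ 0.0013661)
(-127 - 1*(-218))*((-168 - 219) + M) = (-127 - 1*(-218))*((-168 - 219) + 1/732) = (-127 + 218)*(-387 + 1/732) = 91*(-283283/732) = -25778753/732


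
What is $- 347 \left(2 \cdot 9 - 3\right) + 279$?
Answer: $-4926$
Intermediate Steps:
$- 347 \left(2 \cdot 9 - 3\right) + 279 = - 347 \left(18 - 3\right) + 279 = \left(-347\right) 15 + 279 = -5205 + 279 = -4926$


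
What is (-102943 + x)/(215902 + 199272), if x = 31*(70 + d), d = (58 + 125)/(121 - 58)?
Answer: -1057171/4359327 ≈ -0.24251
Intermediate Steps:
d = 61/21 (d = 183/63 = 183*(1/63) = 61/21 ≈ 2.9048)
x = 47461/21 (x = 31*(70 + 61/21) = 31*(1531/21) = 47461/21 ≈ 2260.0)
(-102943 + x)/(215902 + 199272) = (-102943 + 47461/21)/(215902 + 199272) = -2114342/21/415174 = -2114342/21*1/415174 = -1057171/4359327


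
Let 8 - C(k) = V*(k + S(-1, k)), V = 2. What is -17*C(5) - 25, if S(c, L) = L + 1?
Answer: 213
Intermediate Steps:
S(c, L) = 1 + L
C(k) = 6 - 4*k (C(k) = 8 - 2*(k + (1 + k)) = 8 - 2*(1 + 2*k) = 8 - (2 + 4*k) = 8 + (-2 - 4*k) = 6 - 4*k)
-17*C(5) - 25 = -17*(6 - 4*5) - 25 = -17*(6 - 20) - 25 = -17*(-14) - 25 = 238 - 25 = 213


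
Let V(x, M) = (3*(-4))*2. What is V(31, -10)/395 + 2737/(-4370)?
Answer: -10313/15010 ≈ -0.68708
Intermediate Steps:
V(x, M) = -24 (V(x, M) = -12*2 = -24)
V(31, -10)/395 + 2737/(-4370) = -24/395 + 2737/(-4370) = -24*1/395 + 2737*(-1/4370) = -24/395 - 119/190 = -10313/15010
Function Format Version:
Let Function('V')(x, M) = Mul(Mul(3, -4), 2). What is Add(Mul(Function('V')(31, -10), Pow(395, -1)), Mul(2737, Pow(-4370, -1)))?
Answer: Rational(-10313, 15010) ≈ -0.68708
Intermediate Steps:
Function('V')(x, M) = -24 (Function('V')(x, M) = Mul(-12, 2) = -24)
Add(Mul(Function('V')(31, -10), Pow(395, -1)), Mul(2737, Pow(-4370, -1))) = Add(Mul(-24, Pow(395, -1)), Mul(2737, Pow(-4370, -1))) = Add(Mul(-24, Rational(1, 395)), Mul(2737, Rational(-1, 4370))) = Add(Rational(-24, 395), Rational(-119, 190)) = Rational(-10313, 15010)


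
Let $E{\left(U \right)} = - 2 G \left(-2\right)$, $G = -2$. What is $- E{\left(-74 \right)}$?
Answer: $8$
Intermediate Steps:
$E{\left(U \right)} = -8$ ($E{\left(U \right)} = \left(-2\right) \left(-2\right) \left(-2\right) = 4 \left(-2\right) = -8$)
$- E{\left(-74 \right)} = \left(-1\right) \left(-8\right) = 8$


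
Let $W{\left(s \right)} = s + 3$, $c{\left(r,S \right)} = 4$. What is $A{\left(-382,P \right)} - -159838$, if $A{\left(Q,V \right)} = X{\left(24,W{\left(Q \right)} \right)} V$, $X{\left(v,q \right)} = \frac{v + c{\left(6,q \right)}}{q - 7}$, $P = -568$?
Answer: $\frac{30856686}{193} \approx 1.5988 \cdot 10^{5}$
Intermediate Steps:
$W{\left(s \right)} = 3 + s$
$X{\left(v,q \right)} = \frac{4 + v}{-7 + q}$ ($X{\left(v,q \right)} = \frac{v + 4}{q - 7} = \frac{4 + v}{-7 + q}$)
$A{\left(Q,V \right)} = \frac{28 V}{-4 + Q}$ ($A{\left(Q,V \right)} = \frac{4 + 24}{-7 + \left(3 + Q\right)} V = \frac{1}{-4 + Q} 28 V = \frac{28}{-4 + Q} V = \frac{28 V}{-4 + Q}$)
$A{\left(-382,P \right)} - -159838 = 28 \left(-568\right) \frac{1}{-4 - 382} - -159838 = 28 \left(-568\right) \frac{1}{-386} + 159838 = 28 \left(-568\right) \left(- \frac{1}{386}\right) + 159838 = \frac{7952}{193} + 159838 = \frac{30856686}{193}$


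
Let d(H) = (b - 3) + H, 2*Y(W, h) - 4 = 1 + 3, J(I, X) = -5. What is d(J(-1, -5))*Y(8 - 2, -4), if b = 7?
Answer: -4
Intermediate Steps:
Y(W, h) = 4 (Y(W, h) = 2 + (1 + 3)/2 = 2 + (½)*4 = 2 + 2 = 4)
d(H) = 4 + H (d(H) = (7 - 3) + H = 4 + H)
d(J(-1, -5))*Y(8 - 2, -4) = (4 - 5)*4 = -1*4 = -4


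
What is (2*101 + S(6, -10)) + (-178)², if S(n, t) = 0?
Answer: 31886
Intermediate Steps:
(2*101 + S(6, -10)) + (-178)² = (2*101 + 0) + (-178)² = (202 + 0) + 31684 = 202 + 31684 = 31886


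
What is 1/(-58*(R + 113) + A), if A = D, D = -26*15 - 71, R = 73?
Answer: -1/11249 ≈ -8.8897e-5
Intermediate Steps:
D = -461 (D = -390 - 71 = -461)
A = -461
1/(-58*(R + 113) + A) = 1/(-58*(73 + 113) - 461) = 1/(-58*186 - 461) = 1/(-10788 - 461) = 1/(-11249) = -1/11249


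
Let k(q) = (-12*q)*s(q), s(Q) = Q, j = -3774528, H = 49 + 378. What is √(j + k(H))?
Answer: 2*I*√1490619 ≈ 2441.8*I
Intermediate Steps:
H = 427
k(q) = -12*q² (k(q) = (-12*q)*q = -12*q²)
√(j + k(H)) = √(-3774528 - 12*427²) = √(-3774528 - 12*182329) = √(-3774528 - 2187948) = √(-5962476) = 2*I*√1490619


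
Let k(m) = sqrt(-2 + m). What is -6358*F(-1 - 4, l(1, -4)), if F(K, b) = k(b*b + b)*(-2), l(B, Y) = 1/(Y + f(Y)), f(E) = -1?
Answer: 38148*I*sqrt(6)/5 ≈ 18689.0*I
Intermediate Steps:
l(B, Y) = 1/(-1 + Y) (l(B, Y) = 1/(Y - 1) = 1/(-1 + Y))
F(K, b) = -2*sqrt(-2 + b + b**2) (F(K, b) = sqrt(-2 + (b*b + b))*(-2) = sqrt(-2 + (b**2 + b))*(-2) = sqrt(-2 + (b + b**2))*(-2) = sqrt(-2 + b + b**2)*(-2) = -2*sqrt(-2 + b + b**2))
-6358*F(-1 - 4, l(1, -4)) = -(-12716)*sqrt(-2 + (1 + 1/(-1 - 4))/(-1 - 4)) = -(-12716)*sqrt(-2 + (1 + 1/(-5))/(-5)) = -(-12716)*sqrt(-2 - (1 - 1/5)/5) = -(-12716)*sqrt(-2 - 1/5*4/5) = -(-12716)*sqrt(-2 - 4/25) = -(-12716)*sqrt(-54/25) = -(-12716)*3*I*sqrt(6)/5 = -(-38148)*I*sqrt(6)/5 = 38148*I*sqrt(6)/5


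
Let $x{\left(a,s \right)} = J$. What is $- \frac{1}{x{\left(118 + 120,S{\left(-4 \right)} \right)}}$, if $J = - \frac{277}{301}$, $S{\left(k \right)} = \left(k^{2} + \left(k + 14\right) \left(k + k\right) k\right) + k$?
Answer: $\frac{301}{277} \approx 1.0866$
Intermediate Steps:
$S{\left(k \right)} = k + k^{2} + 2 k^{2} \left(14 + k\right)$ ($S{\left(k \right)} = \left(k^{2} + \left(14 + k\right) 2 k k\right) + k = \left(k^{2} + 2 k \left(14 + k\right) k\right) + k = \left(k^{2} + 2 k^{2} \left(14 + k\right)\right) + k = k + k^{2} + 2 k^{2} \left(14 + k\right)$)
$J = - \frac{277}{301}$ ($J = \left(-277\right) \frac{1}{301} = - \frac{277}{301} \approx -0.92027$)
$x{\left(a,s \right)} = - \frac{277}{301}$
$- \frac{1}{x{\left(118 + 120,S{\left(-4 \right)} \right)}} = - \frac{1}{- \frac{277}{301}} = \left(-1\right) \left(- \frac{301}{277}\right) = \frac{301}{277}$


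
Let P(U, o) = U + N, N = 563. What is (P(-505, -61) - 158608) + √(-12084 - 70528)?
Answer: -158550 + 2*I*√20653 ≈ -1.5855e+5 + 287.42*I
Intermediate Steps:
P(U, o) = 563 + U (P(U, o) = U + 563 = 563 + U)
(P(-505, -61) - 158608) + √(-12084 - 70528) = ((563 - 505) - 158608) + √(-12084 - 70528) = (58 - 158608) + √(-82612) = -158550 + 2*I*√20653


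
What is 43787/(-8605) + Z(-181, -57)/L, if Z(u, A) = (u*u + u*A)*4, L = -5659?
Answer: -1730535393/48695695 ≈ -35.538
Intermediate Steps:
Z(u, A) = 4*u² + 4*A*u (Z(u, A) = (u² + A*u)*4 = 4*u² + 4*A*u)
43787/(-8605) + Z(-181, -57)/L = 43787/(-8605) + (4*(-181)*(-57 - 181))/(-5659) = 43787*(-1/8605) + (4*(-181)*(-238))*(-1/5659) = -43787/8605 + 172312*(-1/5659) = -43787/8605 - 172312/5659 = -1730535393/48695695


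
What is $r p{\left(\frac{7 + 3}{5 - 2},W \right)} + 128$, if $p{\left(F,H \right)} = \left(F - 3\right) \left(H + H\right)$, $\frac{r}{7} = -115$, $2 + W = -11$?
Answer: $\frac{21314}{3} \approx 7104.7$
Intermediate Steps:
$W = -13$ ($W = -2 - 11 = -13$)
$r = -805$ ($r = 7 \left(-115\right) = -805$)
$p{\left(F,H \right)} = 2 H \left(-3 + F\right)$ ($p{\left(F,H \right)} = \left(-3 + F\right) 2 H = 2 H \left(-3 + F\right)$)
$r p{\left(\frac{7 + 3}{5 - 2},W \right)} + 128 = - 805 \cdot 2 \left(-13\right) \left(-3 + \frac{7 + 3}{5 - 2}\right) + 128 = - 805 \cdot 2 \left(-13\right) \left(-3 + \frac{10}{3}\right) + 128 = - 805 \cdot 2 \left(-13\right) \frac{1}{3} + 128 = \left(-805\right) \left(- \frac{26}{3}\right) + 128 = \frac{20930}{3} + 128 = \frac{21314}{3}$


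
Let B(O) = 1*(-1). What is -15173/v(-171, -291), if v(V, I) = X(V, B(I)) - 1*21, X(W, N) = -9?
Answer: 15173/30 ≈ 505.77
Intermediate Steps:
B(O) = -1
v(V, I) = -30 (v(V, I) = -9 - 1*21 = -9 - 21 = -30)
-15173/v(-171, -291) = -15173/(-30) = -15173*(-1/30) = 15173/30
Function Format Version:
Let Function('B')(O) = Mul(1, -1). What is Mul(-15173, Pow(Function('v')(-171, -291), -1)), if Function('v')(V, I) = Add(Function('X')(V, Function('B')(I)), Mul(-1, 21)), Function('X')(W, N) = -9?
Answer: Rational(15173, 30) ≈ 505.77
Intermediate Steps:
Function('B')(O) = -1
Function('v')(V, I) = -30 (Function('v')(V, I) = Add(-9, Mul(-1, 21)) = Add(-9, -21) = -30)
Mul(-15173, Pow(Function('v')(-171, -291), -1)) = Mul(-15173, Pow(-30, -1)) = Mul(-15173, Rational(-1, 30)) = Rational(15173, 30)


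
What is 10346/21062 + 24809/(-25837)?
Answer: -127608778/272089447 ≈ -0.46900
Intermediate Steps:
10346/21062 + 24809/(-25837) = 10346*(1/21062) + 24809*(-1/25837) = 5173/10531 - 24809/25837 = -127608778/272089447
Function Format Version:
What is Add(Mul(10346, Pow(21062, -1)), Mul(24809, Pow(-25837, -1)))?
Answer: Rational(-127608778, 272089447) ≈ -0.46900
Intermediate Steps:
Add(Mul(10346, Pow(21062, -1)), Mul(24809, Pow(-25837, -1))) = Add(Mul(10346, Rational(1, 21062)), Mul(24809, Rational(-1, 25837))) = Add(Rational(5173, 10531), Rational(-24809, 25837)) = Rational(-127608778, 272089447)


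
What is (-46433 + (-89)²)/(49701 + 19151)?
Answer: -9628/17213 ≈ -0.55934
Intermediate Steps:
(-46433 + (-89)²)/(49701 + 19151) = (-46433 + 7921)/68852 = -38512*1/68852 = -9628/17213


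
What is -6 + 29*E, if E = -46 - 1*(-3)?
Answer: -1253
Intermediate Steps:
E = -43 (E = -46 + 3 = -43)
-6 + 29*E = -6 + 29*(-43) = -6 - 1247 = -1253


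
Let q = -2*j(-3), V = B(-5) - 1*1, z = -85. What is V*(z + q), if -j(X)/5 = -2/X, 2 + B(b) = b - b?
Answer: 235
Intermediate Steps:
B(b) = -2 (B(b) = -2 + (b - b) = -2 + 0 = -2)
j(X) = 10/X (j(X) = -(-10)/X = 10/X)
V = -3 (V = -2 - 1*1 = -2 - 1 = -3)
q = 20/3 (q = -20/(-3) = -20*(-1)/3 = -2*(-10/3) = 20/3 ≈ 6.6667)
V*(z + q) = -3*(-85 + 20/3) = -3*(-235/3) = 235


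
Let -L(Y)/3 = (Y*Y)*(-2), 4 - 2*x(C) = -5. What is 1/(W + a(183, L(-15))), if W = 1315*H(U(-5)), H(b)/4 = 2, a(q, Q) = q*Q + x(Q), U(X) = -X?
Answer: 2/515149 ≈ 3.8824e-6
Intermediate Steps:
x(C) = 9/2 (x(C) = 2 - 1/2*(-5) = 2 + 5/2 = 9/2)
L(Y) = 6*Y**2 (L(Y) = -3*Y*Y*(-2) = -3*Y**2*(-2) = -(-6)*Y**2 = 6*Y**2)
a(q, Q) = 9/2 + Q*q (a(q, Q) = q*Q + 9/2 = Q*q + 9/2 = 9/2 + Q*q)
H(b) = 8 (H(b) = 4*2 = 8)
W = 10520 (W = 1315*8 = 10520)
1/(W + a(183, L(-15))) = 1/(10520 + (9/2 + (6*(-15)**2)*183)) = 1/(10520 + (9/2 + (6*225)*183)) = 1/(10520 + (9/2 + 1350*183)) = 1/(10520 + (9/2 + 247050)) = 1/(10520 + 494109/2) = 1/(515149/2) = 2/515149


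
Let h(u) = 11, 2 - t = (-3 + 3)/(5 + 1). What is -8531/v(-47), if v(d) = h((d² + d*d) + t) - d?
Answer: -8531/58 ≈ -147.09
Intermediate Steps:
t = 2 (t = 2 - (-3 + 3)/(5 + 1) = 2 - 0/6 = 2 - 1*0 = 2 + 0 = 2)
v(d) = 11 - d
-8531/v(-47) = -8531/(11 - 1*(-47)) = -8531/(11 + 47) = -8531/58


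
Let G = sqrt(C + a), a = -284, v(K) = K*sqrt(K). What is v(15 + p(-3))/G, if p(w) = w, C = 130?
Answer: -12*I*sqrt(462)/77 ≈ -3.3497*I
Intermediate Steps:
v(K) = K**(3/2)
G = I*sqrt(154) (G = sqrt(130 - 284) = sqrt(-154) = I*sqrt(154) ≈ 12.41*I)
v(15 + p(-3))/G = (15 - 3)**(3/2)/((I*sqrt(154))) = 12**(3/2)*(-I*sqrt(154)/154) = (24*sqrt(3))*(-I*sqrt(154)/154) = -12*I*sqrt(462)/77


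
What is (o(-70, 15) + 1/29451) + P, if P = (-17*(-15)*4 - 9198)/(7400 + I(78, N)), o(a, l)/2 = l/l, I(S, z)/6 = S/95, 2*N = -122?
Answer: 9277799597/10358918034 ≈ 0.89563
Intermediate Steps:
N = -61 (N = (½)*(-122) = -61)
I(S, z) = 6*S/95 (I(S, z) = 6*(S/95) = 6*S/95)
o(a, l) = 2 (o(a, l) = 2*(l/l) = 2*1 = 2)
P = -388455/351734 (P = (-17*(-15)*4 - 9198)/(7400 + (6/95)*78) = (255*4 - 9198)/(7400 + 468/95) = (1020 - 9198)/(703468/95) = -8178*95/703468 = -388455/351734 ≈ -1.1044)
(o(-70, 15) + 1/29451) + P = (2 + 1/29451) - 388455/351734 = 58903/29451 - 388455/351734 = 9277799597/10358918034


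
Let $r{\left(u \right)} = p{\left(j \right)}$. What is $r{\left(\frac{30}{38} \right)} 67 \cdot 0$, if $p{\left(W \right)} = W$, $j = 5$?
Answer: $0$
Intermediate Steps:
$r{\left(u \right)} = 5$
$r{\left(\frac{30}{38} \right)} 67 \cdot 0 = 5 \cdot 67 \cdot 0 = 5 \cdot 0 = 0$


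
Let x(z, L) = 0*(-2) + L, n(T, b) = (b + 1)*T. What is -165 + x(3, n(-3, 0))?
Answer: -168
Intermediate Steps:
n(T, b) = T*(1 + b) (n(T, b) = (1 + b)*T = T*(1 + b))
x(z, L) = L (x(z, L) = 0 + L = L)
-165 + x(3, n(-3, 0)) = -165 - 3*(1 + 0) = -165 - 3*1 = -165 - 3 = -168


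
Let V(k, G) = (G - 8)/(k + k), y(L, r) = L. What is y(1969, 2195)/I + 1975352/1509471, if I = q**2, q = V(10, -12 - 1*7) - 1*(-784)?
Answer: 44107501173688/33622287628149 ≈ 1.3119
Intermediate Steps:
V(k, G) = (-8 + G)/(2*k) (V(k, G) = (-8 + G)/((2*k)) = (-8 + G)*(1/(2*k)) = (-8 + G)/(2*k))
q = 15653/20 (q = (1/2)*(-8 + (-12 - 1*7))/10 - 1*(-784) = (1/2)*(1/10)*(-8 + (-12 - 7)) + 784 = (1/2)*(1/10)*(-8 - 19) + 784 = (1/2)*(1/10)*(-27) + 784 = -27/20 + 784 = 15653/20 ≈ 782.65)
I = 245016409/400 (I = (15653/20)**2 = 245016409/400 ≈ 6.1254e+5)
y(1969, 2195)/I + 1975352/1509471 = 1969/(245016409/400) + 1975352/1509471 = 1969*(400/245016409) + 1975352*(1/1509471) = 71600/22274219 + 1975352/1509471 = 44107501173688/33622287628149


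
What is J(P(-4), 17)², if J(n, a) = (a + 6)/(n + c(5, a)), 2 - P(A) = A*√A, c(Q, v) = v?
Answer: 157113/180625 - 160816*I/180625 ≈ 0.86983 - 0.89033*I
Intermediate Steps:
P(A) = 2 - A^(3/2) (P(A) = 2 - A*√A = 2 - A^(3/2))
J(n, a) = (6 + a)/(a + n) (J(n, a) = (a + 6)/(n + a) = (6 + a)/(a + n))
J(P(-4), 17)² = ((6 + 17)/(17 + (2 - (-4)^(3/2))))² = (23/(17 + (2 - (-8)*I)))² = (23/(17 + (2 + 8*I)))² = (23/(19 + 8*I))² = (((19 - 8*I)/425)*23)² = (23*(19 - 8*I)/425)² = 529*(19 - 8*I)²/180625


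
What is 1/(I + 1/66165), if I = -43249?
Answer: -66165/2861570084 ≈ -2.3122e-5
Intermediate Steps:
1/(I + 1/66165) = 1/(-43249 + 1/66165) = 1/(-2861570084/66165) = -66165/2861570084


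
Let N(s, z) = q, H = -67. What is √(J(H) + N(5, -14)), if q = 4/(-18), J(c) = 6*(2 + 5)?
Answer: 2*√94/3 ≈ 6.4636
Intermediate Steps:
J(c) = 42 (J(c) = 6*7 = 42)
q = -2/9 (q = 4*(-1/18) = -2/9 ≈ -0.22222)
N(s, z) = -2/9
√(J(H) + N(5, -14)) = √(42 - 2/9) = √(376/9) = 2*√94/3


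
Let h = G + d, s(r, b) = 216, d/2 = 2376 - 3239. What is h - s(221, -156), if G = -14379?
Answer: -16321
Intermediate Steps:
d = -1726 (d = 2*(2376 - 3239) = 2*(-863) = -1726)
h = -16105 (h = -14379 - 1726 = -16105)
h - s(221, -156) = -16105 - 1*216 = -16105 - 216 = -16321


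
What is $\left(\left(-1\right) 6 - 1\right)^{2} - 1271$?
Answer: $-1222$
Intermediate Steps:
$\left(\left(-1\right) 6 - 1\right)^{2} - 1271 = \left(-6 - 1\right)^{2} - 1271 = \left(-7\right)^{2} - 1271 = 49 - 1271 = -1222$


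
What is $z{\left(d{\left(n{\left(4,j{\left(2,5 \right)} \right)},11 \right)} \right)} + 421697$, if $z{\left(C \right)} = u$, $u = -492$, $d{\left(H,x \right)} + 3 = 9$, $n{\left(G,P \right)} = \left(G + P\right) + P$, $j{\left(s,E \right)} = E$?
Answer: $421205$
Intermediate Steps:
$n{\left(G,P \right)} = G + 2 P$
$d{\left(H,x \right)} = 6$ ($d{\left(H,x \right)} = -3 + 9 = 6$)
$z{\left(C \right)} = -492$
$z{\left(d{\left(n{\left(4,j{\left(2,5 \right)} \right)},11 \right)} \right)} + 421697 = -492 + 421697 = 421205$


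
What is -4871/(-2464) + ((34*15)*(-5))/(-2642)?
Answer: 9576191/3254944 ≈ 2.9420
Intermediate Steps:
-4871/(-2464) + ((34*15)*(-5))/(-2642) = -4871*(-1/2464) + (510*(-5))*(-1/2642) = 4871/2464 - 2550*(-1/2642) = 4871/2464 + 1275/1321 = 9576191/3254944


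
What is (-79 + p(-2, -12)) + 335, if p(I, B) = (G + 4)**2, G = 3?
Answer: 305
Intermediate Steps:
p(I, B) = 49 (p(I, B) = (3 + 4)**2 = 7**2 = 49)
(-79 + p(-2, -12)) + 335 = (-79 + 49) + 335 = -30 + 335 = 305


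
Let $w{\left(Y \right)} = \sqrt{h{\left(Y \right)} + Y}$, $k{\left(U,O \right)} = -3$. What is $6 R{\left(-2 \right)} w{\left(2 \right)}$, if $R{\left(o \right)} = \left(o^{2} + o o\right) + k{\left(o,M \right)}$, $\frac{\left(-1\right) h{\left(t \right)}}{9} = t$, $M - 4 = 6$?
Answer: $120 i \approx 120.0 i$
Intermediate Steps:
$M = 10$ ($M = 4 + 6 = 10$)
$h{\left(t \right)} = - 9 t$
$w{\left(Y \right)} = 2 \sqrt{2} \sqrt{- Y}$ ($w{\left(Y \right)} = \sqrt{- 9 Y + Y} = \sqrt{- 8 Y} = 2 \sqrt{2} \sqrt{- Y}$)
$R{\left(o \right)} = -3 + 2 o^{2}$ ($R{\left(o \right)} = \left(o^{2} + o o\right) - 3 = \left(o^{2} + o^{2}\right) - 3 = 2 o^{2} - 3 = -3 + 2 o^{2}$)
$6 R{\left(-2 \right)} w{\left(2 \right)} = 6 \left(-3 + 2 \left(-2\right)^{2}\right) 2 \sqrt{2} \sqrt{\left(-1\right) 2} = 6 \left(-3 + 2 \cdot 4\right) 2 \sqrt{2} \sqrt{-2} = 6 \left(-3 + 8\right) 2 \sqrt{2} i \sqrt{2} = 6 \cdot 5 \cdot 4 i = 30 \cdot 4 i = 120 i$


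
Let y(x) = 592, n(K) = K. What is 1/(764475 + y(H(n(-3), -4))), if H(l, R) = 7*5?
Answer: 1/765067 ≈ 1.3071e-6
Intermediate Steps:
H(l, R) = 35
1/(764475 + y(H(n(-3), -4))) = 1/(764475 + 592) = 1/765067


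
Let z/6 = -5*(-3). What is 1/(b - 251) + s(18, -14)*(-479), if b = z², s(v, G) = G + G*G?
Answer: -684260121/7849 ≈ -87178.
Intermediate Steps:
z = 90 (z = 6*(-5*(-3)) = 6*15 = 90)
s(v, G) = G + G²
b = 8100 (b = 90² = 8100)
1/(b - 251) + s(18, -14)*(-479) = 1/(8100 - 251) - 14*(1 - 14)*(-479) = 1/7849 - 14*(-13)*(-479) = 1/7849 + 182*(-479) = 1/7849 - 87178 = -684260121/7849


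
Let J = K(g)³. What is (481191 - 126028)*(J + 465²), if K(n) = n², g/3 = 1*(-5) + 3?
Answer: 93365604603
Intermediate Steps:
g = -6 (g = 3*(1*(-5) + 3) = 3*(-5 + 3) = 3*(-2) = -6)
J = 46656 (J = ((-6)²)³ = 36³ = 46656)
(481191 - 126028)*(J + 465²) = (481191 - 126028)*(46656 + 465²) = 355163*(46656 + 216225) = 355163*262881 = 93365604603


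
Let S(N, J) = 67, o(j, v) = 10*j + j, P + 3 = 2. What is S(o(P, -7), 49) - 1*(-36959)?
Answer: 37026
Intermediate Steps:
P = -1 (P = -3 + 2 = -1)
o(j, v) = 11*j
S(o(P, -7), 49) - 1*(-36959) = 67 - 1*(-36959) = 67 + 36959 = 37026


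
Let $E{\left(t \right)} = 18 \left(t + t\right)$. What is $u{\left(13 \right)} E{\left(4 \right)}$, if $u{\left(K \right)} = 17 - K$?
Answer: $576$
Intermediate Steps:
$E{\left(t \right)} = 36 t$ ($E{\left(t \right)} = 18 \cdot 2 t = 36 t$)
$u{\left(13 \right)} E{\left(4 \right)} = \left(17 - 13\right) 36 \cdot 4 = \left(17 - 13\right) 144 = 4 \cdot 144 = 576$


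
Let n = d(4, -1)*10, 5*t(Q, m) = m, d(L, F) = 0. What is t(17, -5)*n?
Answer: 0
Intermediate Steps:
t(Q, m) = m/5
n = 0 (n = 0*10 = 0)
t(17, -5)*n = ((1/5)*(-5))*0 = -1*0 = 0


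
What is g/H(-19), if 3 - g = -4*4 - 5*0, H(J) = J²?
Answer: 1/19 ≈ 0.052632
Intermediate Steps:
g = 19 (g = 3 - (-4*4 - 5*0) = 3 - (-16 + 0) = 3 - 1*(-16) = 3 + 16 = 19)
g/H(-19) = 19/(-19)² = 19/361 = (1/361)*19 = 1/19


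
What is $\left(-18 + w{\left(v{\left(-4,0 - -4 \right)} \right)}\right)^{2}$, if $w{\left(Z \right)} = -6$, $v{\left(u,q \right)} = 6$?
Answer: $576$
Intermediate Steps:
$\left(-18 + w{\left(v{\left(-4,0 - -4 \right)} \right)}\right)^{2} = \left(-18 - 6\right)^{2} = \left(-24\right)^{2} = 576$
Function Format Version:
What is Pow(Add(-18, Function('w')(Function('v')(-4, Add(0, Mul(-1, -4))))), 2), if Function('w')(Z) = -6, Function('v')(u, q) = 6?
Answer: 576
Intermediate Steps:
Pow(Add(-18, Function('w')(Function('v')(-4, Add(0, Mul(-1, -4))))), 2) = Pow(Add(-18, -6), 2) = Pow(-24, 2) = 576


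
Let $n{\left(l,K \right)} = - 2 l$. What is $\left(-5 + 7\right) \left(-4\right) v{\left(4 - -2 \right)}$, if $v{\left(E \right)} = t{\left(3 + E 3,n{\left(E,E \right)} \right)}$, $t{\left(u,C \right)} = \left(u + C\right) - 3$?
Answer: $-48$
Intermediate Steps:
$t{\left(u,C \right)} = -3 + C + u$ ($t{\left(u,C \right)} = \left(C + u\right) - 3 = -3 + C + u$)
$v{\left(E \right)} = E$ ($v{\left(E \right)} = -3 - 2 E + \left(3 + E 3\right) = -3 - 2 E + \left(3 + 3 E\right) = E$)
$\left(-5 + 7\right) \left(-4\right) v{\left(4 - -2 \right)} = \left(-5 + 7\right) \left(-4\right) \left(4 - -2\right) = 2 \left(-4\right) \left(4 + 2\right) = \left(-8\right) 6 = -48$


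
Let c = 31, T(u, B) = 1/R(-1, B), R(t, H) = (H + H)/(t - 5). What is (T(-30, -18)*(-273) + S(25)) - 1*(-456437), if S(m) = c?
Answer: 912845/2 ≈ 4.5642e+5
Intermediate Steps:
R(t, H) = 2*H/(-5 + t) (R(t, H) = (2*H)/(-5 + t) = 2*H/(-5 + t))
T(u, B) = -3/B (T(u, B) = 1/(2*B/(-5 - 1)) = 1/(2*B/(-6)) = 1/(2*B*(-⅙)) = 1/(-B/3) = -3/B)
S(m) = 31
(T(-30, -18)*(-273) + S(25)) - 1*(-456437) = (-3/(-18)*(-273) + 31) - 1*(-456437) = (-3*(-1/18)*(-273) + 31) + 456437 = ((⅙)*(-273) + 31) + 456437 = (-91/2 + 31) + 456437 = -29/2 + 456437 = 912845/2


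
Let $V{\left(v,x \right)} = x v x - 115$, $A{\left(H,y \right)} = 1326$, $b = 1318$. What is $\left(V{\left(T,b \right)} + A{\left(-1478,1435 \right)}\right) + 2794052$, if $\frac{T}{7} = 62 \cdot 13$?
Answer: $9803648871$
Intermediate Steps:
$T = 5642$ ($T = 7 \cdot 62 \cdot 13 = 7 \cdot 806 = 5642$)
$V{\left(v,x \right)} = -115 + v x^{2}$ ($V{\left(v,x \right)} = v x x - 115 = v x^{2} - 115 = -115 + v x^{2}$)
$\left(V{\left(T,b \right)} + A{\left(-1478,1435 \right)}\right) + 2794052 = \left(\left(-115 + 5642 \cdot 1318^{2}\right) + 1326\right) + 2794052 = \left(\left(-115 + 5642 \cdot 1737124\right) + 1326\right) + 2794052 = \left(\left(-115 + 9800853608\right) + 1326\right) + 2794052 = \left(9800853493 + 1326\right) + 2794052 = 9800854819 + 2794052 = 9803648871$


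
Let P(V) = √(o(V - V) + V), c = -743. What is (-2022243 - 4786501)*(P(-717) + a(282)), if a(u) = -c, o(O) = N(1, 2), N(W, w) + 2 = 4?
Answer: -5058896792 - 6808744*I*√715 ≈ -5.0589e+9 - 1.8206e+8*I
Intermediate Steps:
N(W, w) = 2 (N(W, w) = -2 + 4 = 2)
o(O) = 2
a(u) = 743 (a(u) = -1*(-743) = 743)
P(V) = √(2 + V)
(-2022243 - 4786501)*(P(-717) + a(282)) = (-2022243 - 4786501)*(√(2 - 717) + 743) = -6808744*(√(-715) + 743) = -6808744*(I*√715 + 743) = -6808744*(743 + I*√715) = -5058896792 - 6808744*I*√715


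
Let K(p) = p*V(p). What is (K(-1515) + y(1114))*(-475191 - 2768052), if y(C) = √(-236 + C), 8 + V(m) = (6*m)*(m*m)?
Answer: -102513549552142666410 - 3243243*√878 ≈ -1.0251e+20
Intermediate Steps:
V(m) = -8 + 6*m³ (V(m) = -8 + (6*m)*(m*m) = -8 + (6*m)*m² = -8 + 6*m³)
K(p) = p*(-8 + 6*p³)
(K(-1515) + y(1114))*(-475191 - 2768052) = ((-8*(-1515) + 6*(-1515)⁴) + √(-236 + 1114))*(-475191 - 2768052) = ((12120 + 6*5268057800625) + √878)*(-3243243) = ((12120 + 31608346803750) + √878)*(-3243243) = (31608346815870 + √878)*(-3243243) = -102513549552142666410 - 3243243*√878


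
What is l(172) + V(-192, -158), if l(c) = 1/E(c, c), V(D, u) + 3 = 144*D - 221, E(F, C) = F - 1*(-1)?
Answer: -4821855/173 ≈ -27872.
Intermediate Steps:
E(F, C) = 1 + F (E(F, C) = F + 1 = 1 + F)
V(D, u) = -224 + 144*D (V(D, u) = -3 + (144*D - 221) = -3 + (-221 + 144*D) = -224 + 144*D)
l(c) = 1/(1 + c)
l(172) + V(-192, -158) = 1/(1 + 172) + (-224 + 144*(-192)) = 1/173 + (-224 - 27648) = 1/173 - 27872 = -4821855/173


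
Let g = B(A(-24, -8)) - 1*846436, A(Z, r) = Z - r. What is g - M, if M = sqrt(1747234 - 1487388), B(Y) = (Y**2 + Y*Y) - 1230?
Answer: -847154 - sqrt(259846) ≈ -8.4766e+5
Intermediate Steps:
B(Y) = -1230 + 2*Y**2 (B(Y) = (Y**2 + Y**2) - 1230 = 2*Y**2 - 1230 = -1230 + 2*Y**2)
M = sqrt(259846) ≈ 509.75
g = -847154 (g = (-1230 + 2*(-24 - 1*(-8))**2) - 1*846436 = (-1230 + 2*(-24 + 8)**2) - 846436 = (-1230 + 2*(-16)**2) - 846436 = (-1230 + 2*256) - 846436 = (-1230 + 512) - 846436 = -718 - 846436 = -847154)
g - M = -847154 - sqrt(259846)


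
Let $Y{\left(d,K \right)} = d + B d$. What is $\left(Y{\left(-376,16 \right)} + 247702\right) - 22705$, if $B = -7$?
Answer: $227253$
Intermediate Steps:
$Y{\left(d,K \right)} = - 6 d$ ($Y{\left(d,K \right)} = d - 7 d = - 6 d$)
$\left(Y{\left(-376,16 \right)} + 247702\right) - 22705 = \left(\left(-6\right) \left(-376\right) + 247702\right) - 22705 = \left(2256 + 247702\right) - 22705 = 249958 - 22705 = 227253$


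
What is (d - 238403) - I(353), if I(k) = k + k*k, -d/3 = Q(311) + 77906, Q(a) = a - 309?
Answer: -597089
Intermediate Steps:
Q(a) = -309 + a
d = -233724 (d = -3*((-309 + 311) + 77906) = -3*(2 + 77906) = -3*77908 = -233724)
I(k) = k + k**2
(d - 238403) - I(353) = (-233724 - 238403) - 353*(1 + 353) = -472127 - 353*354 = -472127 - 1*124962 = -472127 - 124962 = -597089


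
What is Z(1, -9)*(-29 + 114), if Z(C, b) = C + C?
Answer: 170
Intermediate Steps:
Z(C, b) = 2*C
Z(1, -9)*(-29 + 114) = (2*1)*(-29 + 114) = 2*85 = 170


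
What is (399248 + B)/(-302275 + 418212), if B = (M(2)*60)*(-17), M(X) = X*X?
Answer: 395168/115937 ≈ 3.4085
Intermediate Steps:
M(X) = X**2
B = -4080 (B = (2**2*60)*(-17) = (4*60)*(-17) = 240*(-17) = -4080)
(399248 + B)/(-302275 + 418212) = (399248 - 4080)/(-302275 + 418212) = 395168/115937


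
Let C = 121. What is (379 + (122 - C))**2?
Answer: 144400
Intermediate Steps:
(379 + (122 - C))**2 = (379 + (122 - 1*121))**2 = (379 + (122 - 121))**2 = (379 + 1)**2 = 380**2 = 144400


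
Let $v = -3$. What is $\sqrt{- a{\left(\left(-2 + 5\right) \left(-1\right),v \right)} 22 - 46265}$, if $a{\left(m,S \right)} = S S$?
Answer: $i \sqrt{46463} \approx 215.55 i$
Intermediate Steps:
$a{\left(m,S \right)} = S^{2}$
$\sqrt{- a{\left(\left(-2 + 5\right) \left(-1\right),v \right)} 22 - 46265} = \sqrt{- \left(-3\right)^{2} \cdot 22 - 46265} = \sqrt{\left(-1\right) 9 \cdot 22 - 46265} = \sqrt{\left(-9\right) 22 - 46265} = \sqrt{-198 - 46265} = \sqrt{-46463} = i \sqrt{46463}$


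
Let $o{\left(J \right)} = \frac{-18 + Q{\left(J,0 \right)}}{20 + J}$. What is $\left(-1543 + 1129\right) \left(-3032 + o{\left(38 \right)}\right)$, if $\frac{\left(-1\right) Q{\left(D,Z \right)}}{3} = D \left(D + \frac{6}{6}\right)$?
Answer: $\frac{37326240}{29} \approx 1.2871 \cdot 10^{6}$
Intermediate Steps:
$Q{\left(D,Z \right)} = - 3 D \left(1 + D\right)$ ($Q{\left(D,Z \right)} = - 3 D \left(D + \frac{6}{6}\right) = - 3 D \left(D + 6 \cdot \frac{1}{6}\right) = - 3 D \left(D + 1\right) = - 3 D \left(1 + D\right)$)
$o{\left(J \right)} = \frac{-18 - 3 J \left(1 + J\right)}{20 + J}$
$\left(-1543 + 1129\right) \left(-3032 + o{\left(38 \right)}\right) = \left(-1543 + 1129\right) \left(-3032 + \frac{3 \left(-6 - 38 \left(1 + 38\right)\right)}{20 + 38}\right) = - 414 \left(-3032 + \frac{3 \left(-6 - 38 \cdot 39\right)}{58}\right) = - 414 \left(-3032 + 3 \cdot \frac{1}{58} \left(-6 - 1482\right)\right) = - 414 \left(-3032 + 3 \cdot \frac{1}{58} \left(-1488\right)\right) = - 414 \left(-3032 - \frac{2232}{29}\right) = \left(-414\right) \left(- \frac{90160}{29}\right) = \frac{37326240}{29}$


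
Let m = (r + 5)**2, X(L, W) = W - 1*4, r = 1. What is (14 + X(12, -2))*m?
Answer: 288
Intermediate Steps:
X(L, W) = -4 + W (X(L, W) = W - 4 = -4 + W)
m = 36 (m = (1 + 5)**2 = 6**2 = 36)
(14 + X(12, -2))*m = (14 + (-4 - 2))*36 = (14 - 6)*36 = 8*36 = 288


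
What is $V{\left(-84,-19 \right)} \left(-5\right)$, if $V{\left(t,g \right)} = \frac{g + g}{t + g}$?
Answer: $- \frac{190}{103} \approx -1.8447$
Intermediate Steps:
$V{\left(t,g \right)} = \frac{2 g}{g + t}$
$V{\left(-84,-19 \right)} \left(-5\right) = 2 \left(-19\right) \frac{1}{-19 - 84} \left(-5\right) = 2 \left(-19\right) \frac{1}{-103} \left(-5\right) = 2 \left(-19\right) \left(- \frac{1}{103}\right) \left(-5\right) = \frac{38}{103} \left(-5\right) = - \frac{190}{103}$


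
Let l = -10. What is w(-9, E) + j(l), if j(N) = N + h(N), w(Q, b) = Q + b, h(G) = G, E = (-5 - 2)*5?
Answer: -64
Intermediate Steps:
E = -35 (E = -7*5 = -35)
j(N) = 2*N (j(N) = N + N = 2*N)
w(-9, E) + j(l) = (-9 - 35) + 2*(-10) = -44 - 20 = -64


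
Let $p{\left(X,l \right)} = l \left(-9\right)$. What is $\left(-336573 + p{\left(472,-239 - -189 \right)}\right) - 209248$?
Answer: $-545371$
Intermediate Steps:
$p{\left(X,l \right)} = - 9 l$
$\left(-336573 + p{\left(472,-239 - -189 \right)}\right) - 209248 = \left(-336573 - 9 \left(-239 - -189\right)\right) - 209248 = \left(-336573 - 9 \left(-239 + 189\right)\right) + \left(\left(-63641 + 586\right) - 146193\right) = \left(-336573 - -450\right) - 209248 = \left(-336573 + 450\right) - 209248 = -336123 - 209248 = -545371$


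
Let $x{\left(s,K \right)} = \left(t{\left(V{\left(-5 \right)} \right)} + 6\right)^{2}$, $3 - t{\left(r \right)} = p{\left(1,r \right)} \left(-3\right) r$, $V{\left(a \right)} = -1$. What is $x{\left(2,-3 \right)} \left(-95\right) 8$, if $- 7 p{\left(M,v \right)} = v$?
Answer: $- \frac{2736000}{49} \approx -55837.0$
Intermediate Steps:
$p{\left(M,v \right)} = - \frac{v}{7}$
$t{\left(r \right)} = 3 - \frac{3 r^{2}}{7}$ ($t{\left(r \right)} = 3 - - \frac{r}{7} \left(-3\right) r = 3 - \frac{3 r}{7} r = 3 - \frac{3 r^{2}}{7}$)
$x{\left(s,K \right)} = \frac{3600}{49}$ ($x{\left(s,K \right)} = \left(\left(3 - \frac{3 \left(-1\right)^{2}}{7}\right) + 6\right)^{2} = \left(\left(3 - \frac{3}{7}\right) + 6\right)^{2} = \left(\frac{18}{7} + 6\right)^{2} = \left(\frac{60}{7}\right)^{2} = \frac{3600}{49}$)
$x{\left(2,-3 \right)} \left(-95\right) 8 = \frac{3600}{49} \left(-95\right) 8 = \left(- \frac{342000}{49}\right) 8 = - \frac{2736000}{49}$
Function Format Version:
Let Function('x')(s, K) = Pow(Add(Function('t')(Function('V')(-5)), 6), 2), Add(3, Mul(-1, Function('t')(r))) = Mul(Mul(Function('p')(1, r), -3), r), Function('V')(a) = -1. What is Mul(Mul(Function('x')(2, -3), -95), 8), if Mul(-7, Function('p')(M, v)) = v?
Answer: Rational(-2736000, 49) ≈ -55837.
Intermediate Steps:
Function('p')(M, v) = Mul(Rational(-1, 7), v)
Function('t')(r) = Add(3, Mul(Rational(-3, 7), Pow(r, 2))) (Function('t')(r) = Add(3, Mul(-1, Mul(Mul(Mul(Rational(-1, 7), r), -3), r))) = Add(3, Mul(-1, Mul(Mul(Rational(3, 7), r), r))) = Add(3, Mul(-1, Mul(Rational(3, 7), Pow(r, 2)))) = Add(3, Mul(Rational(-3, 7), Pow(r, 2))))
Function('x')(s, K) = Rational(3600, 49) (Function('x')(s, K) = Pow(Add(Add(3, Mul(Rational(-3, 7), Pow(-1, 2))), 6), 2) = Pow(Add(Add(3, Mul(Rational(-3, 7), 1)), 6), 2) = Pow(Add(Add(3, Rational(-3, 7)), 6), 2) = Pow(Add(Rational(18, 7), 6), 2) = Pow(Rational(60, 7), 2) = Rational(3600, 49))
Mul(Mul(Function('x')(2, -3), -95), 8) = Mul(Mul(Rational(3600, 49), -95), 8) = Mul(Rational(-342000, 49), 8) = Rational(-2736000, 49)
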